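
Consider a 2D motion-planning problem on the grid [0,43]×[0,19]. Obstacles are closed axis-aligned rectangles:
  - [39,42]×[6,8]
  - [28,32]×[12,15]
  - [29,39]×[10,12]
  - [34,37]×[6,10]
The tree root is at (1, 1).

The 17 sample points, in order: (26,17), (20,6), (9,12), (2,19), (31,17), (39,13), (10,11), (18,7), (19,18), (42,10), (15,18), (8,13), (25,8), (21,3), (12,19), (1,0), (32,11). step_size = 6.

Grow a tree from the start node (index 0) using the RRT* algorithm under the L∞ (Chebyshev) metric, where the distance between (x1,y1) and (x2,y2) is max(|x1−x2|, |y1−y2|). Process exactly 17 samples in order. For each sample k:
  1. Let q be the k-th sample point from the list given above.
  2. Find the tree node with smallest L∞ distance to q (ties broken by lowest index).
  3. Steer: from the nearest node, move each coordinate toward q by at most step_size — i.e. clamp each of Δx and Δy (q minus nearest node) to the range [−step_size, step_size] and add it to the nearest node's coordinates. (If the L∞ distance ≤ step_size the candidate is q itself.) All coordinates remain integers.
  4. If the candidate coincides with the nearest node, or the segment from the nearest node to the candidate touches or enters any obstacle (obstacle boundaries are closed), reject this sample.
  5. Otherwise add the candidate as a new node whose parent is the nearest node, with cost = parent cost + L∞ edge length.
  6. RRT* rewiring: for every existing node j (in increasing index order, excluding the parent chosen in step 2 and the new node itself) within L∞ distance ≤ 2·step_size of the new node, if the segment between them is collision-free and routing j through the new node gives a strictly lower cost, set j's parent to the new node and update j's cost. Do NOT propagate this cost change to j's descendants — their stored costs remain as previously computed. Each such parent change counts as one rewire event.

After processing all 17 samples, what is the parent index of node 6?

Parent of node 6: 5

1. q=(26,17) nearest=0 d=25 new=(7,7) → add node 1 parent=0 cost=6
2. q=(20,6) nearest=1 d=13 new=(13,6) → add node 2 parent=1 cost=12
3. q=(9,12) nearest=1 d=5 new=(9,12) → add node 3 parent=1 cost=11
4. q=(2,19) nearest=3 d=7 new=(3,18) → add node 4 parent=3 cost=17
5. q=(31,17) nearest=2 d=18 new=(19,12) → add node 5 parent=2 cost=18
6. q=(39,13) nearest=5 d=20 new=(25,13) → add node 6 parent=5 cost=24
7. q=(10,11) nearest=3 d=1 new=(10,11) → add node 7 parent=3 cost=12
8. q=(18,7) nearest=2 d=5 new=(18,7) → add node 8 parent=2 cost=17
9. q=(19,18) nearest=5 d=6 new=(19,18) → add node 9 parent=5 cost=24
10. q=(42,10) nearest=6 d=17 new=(31,10) → blocked by [29,39]×[10,12], reject
11. q=(15,18) nearest=9 d=4 new=(15,18) → add node 10 parent=9 cost=28
12. q=(8,13) nearest=3 d=1 new=(8,13) → add node 11 parent=3 cost=12; rewire 9→11 (23<24); rewire 10→11 (19<28)
13. q=(25,8) nearest=6 d=5 new=(25,8) → add node 12 parent=6 cost=29
14. q=(21,3) nearest=8 d=4 new=(21,3) → add node 13 parent=8 cost=21; rewire 12→13 (26<29)
15. q=(12,19) nearest=10 d=3 new=(12,19) → add node 14 parent=10 cost=22
16. q=(1,0) nearest=0 d=1 new=(1,0) → add node 15 parent=0 cost=1
17. q=(32,11) nearest=6 d=7 new=(31,11) → blocked by [28,32]×[12,15], reject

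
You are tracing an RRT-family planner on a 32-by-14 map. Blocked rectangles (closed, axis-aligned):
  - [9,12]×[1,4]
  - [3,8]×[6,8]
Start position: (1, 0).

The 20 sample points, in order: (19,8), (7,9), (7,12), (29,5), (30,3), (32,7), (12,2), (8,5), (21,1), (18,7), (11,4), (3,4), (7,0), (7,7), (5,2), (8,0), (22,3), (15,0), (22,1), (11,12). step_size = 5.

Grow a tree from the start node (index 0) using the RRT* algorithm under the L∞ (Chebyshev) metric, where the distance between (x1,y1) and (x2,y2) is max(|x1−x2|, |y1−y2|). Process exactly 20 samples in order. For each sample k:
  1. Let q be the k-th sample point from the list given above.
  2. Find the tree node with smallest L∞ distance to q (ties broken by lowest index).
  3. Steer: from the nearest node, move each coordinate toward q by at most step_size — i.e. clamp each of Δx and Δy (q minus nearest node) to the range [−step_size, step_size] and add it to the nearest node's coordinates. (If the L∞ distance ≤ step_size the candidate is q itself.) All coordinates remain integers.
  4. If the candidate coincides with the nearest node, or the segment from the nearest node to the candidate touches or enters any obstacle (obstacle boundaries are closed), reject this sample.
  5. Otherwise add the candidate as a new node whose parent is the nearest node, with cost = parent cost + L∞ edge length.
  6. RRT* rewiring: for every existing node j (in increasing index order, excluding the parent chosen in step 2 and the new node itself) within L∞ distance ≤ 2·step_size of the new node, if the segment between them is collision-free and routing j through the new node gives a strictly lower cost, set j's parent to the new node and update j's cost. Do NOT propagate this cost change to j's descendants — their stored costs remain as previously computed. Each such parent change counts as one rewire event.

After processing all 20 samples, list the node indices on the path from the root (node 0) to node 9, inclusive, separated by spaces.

1. q=(19,8) nearest=0 d=18 new=(6,5) → add node 1 parent=0 cost=5
2. q=(7,9) nearest=1 d=4 new=(7,9) → blocked by [3,8]×[6,8], reject
3. q=(7,12) nearest=1 d=7 new=(7,10) → blocked by [3,8]×[6,8], reject
4. q=(29,5) nearest=1 d=23 new=(11,5) → add node 2 parent=1 cost=10
5. q=(30,3) nearest=2 d=19 new=(16,3) → add node 3 parent=2 cost=15
6. q=(32,7) nearest=3 d=16 new=(21,7) → add node 4 parent=3 cost=20
7. q=(12,2) nearest=2 d=3 new=(12,2) → blocked by [9,12]×[1,4], reject
8. q=(8,5) nearest=1 d=2 new=(8,5) → add node 5 parent=1 cost=7
9. q=(21,1) nearest=3 d=5 new=(21,1) → add node 6 parent=3 cost=20
10. q=(18,7) nearest=4 d=3 new=(18,7) → add node 7 parent=4 cost=23
11. q=(11,4) nearest=2 d=1 new=(11,4) → blocked by [9,12]×[1,4], reject
12. q=(3,4) nearest=1 d=3 new=(3,4) → add node 8 parent=1 cost=8
13. q=(7,0) nearest=8 d=4 new=(7,0) → add node 9 parent=8 cost=12
14. q=(7,7) nearest=1 d=2 new=(7,7) → blocked by [3,8]×[6,8], reject
15. q=(5,2) nearest=8 d=2 new=(5,2) → add node 10 parent=8 cost=10
16. q=(8,0) nearest=9 d=1 new=(8,0) → add node 11 parent=9 cost=13
17. q=(22,3) nearest=6 d=2 new=(22,3) → add node 12 parent=6 cost=22
18. q=(15,0) nearest=3 d=3 new=(15,0) → add node 13 parent=3 cost=18
19. q=(22,1) nearest=6 d=1 new=(22,1) → add node 14 parent=6 cost=21
20. q=(11,12) nearest=1 d=7 new=(11,10) → blocked by [3,8]×[6,8], reject

Path: 0 1 8 9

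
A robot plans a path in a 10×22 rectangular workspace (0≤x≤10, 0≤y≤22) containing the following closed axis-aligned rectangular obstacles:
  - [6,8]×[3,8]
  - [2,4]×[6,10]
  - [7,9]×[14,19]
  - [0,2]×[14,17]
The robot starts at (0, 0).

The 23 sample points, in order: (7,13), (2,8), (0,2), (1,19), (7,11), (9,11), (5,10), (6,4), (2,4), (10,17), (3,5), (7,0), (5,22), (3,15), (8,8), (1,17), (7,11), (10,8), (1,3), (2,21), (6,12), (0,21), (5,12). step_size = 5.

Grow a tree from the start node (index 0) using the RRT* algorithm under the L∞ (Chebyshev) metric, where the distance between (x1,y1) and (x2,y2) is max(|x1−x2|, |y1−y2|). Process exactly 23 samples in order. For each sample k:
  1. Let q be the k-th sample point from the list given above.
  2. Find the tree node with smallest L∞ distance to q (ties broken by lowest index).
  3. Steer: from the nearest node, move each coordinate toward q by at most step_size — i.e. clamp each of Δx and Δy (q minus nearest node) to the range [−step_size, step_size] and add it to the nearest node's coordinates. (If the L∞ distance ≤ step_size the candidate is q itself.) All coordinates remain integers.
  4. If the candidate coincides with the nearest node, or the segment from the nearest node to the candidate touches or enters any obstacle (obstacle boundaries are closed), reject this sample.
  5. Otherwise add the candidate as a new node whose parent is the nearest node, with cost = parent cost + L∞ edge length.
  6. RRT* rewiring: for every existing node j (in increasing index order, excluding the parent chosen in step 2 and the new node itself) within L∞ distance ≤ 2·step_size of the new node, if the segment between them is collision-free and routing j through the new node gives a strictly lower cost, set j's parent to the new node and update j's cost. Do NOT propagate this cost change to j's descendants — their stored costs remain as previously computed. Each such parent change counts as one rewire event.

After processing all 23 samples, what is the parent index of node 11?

Parent of node 11: 2

1. q=(7,13) nearest=0 d=13 new=(5,5) → add node 1 parent=0 cost=5
2. q=(2,8) nearest=1 d=3 new=(2,8) → blocked by [2,4]×[6,10], reject
3. q=(0,2) nearest=0 d=2 new=(0,2) → add node 2 parent=0 cost=2
4. q=(1,19) nearest=1 d=14 new=(1,10) → blocked by [2,4]×[6,10], reject
5. q=(7,11) nearest=1 d=6 new=(7,10) → blocked by [6,8]×[3,8], reject
6. q=(9,11) nearest=1 d=6 new=(9,10) → blocked by [6,8]×[3,8], reject
7. q=(5,10) nearest=1 d=5 new=(5,10) → add node 3 parent=1 cost=10
8. q=(6,4) nearest=1 d=1 new=(6,4) → blocked by [6,8]×[3,8], reject
9. q=(2,4) nearest=2 d=2 new=(2,4) → add node 4 parent=2 cost=4
10. q=(10,17) nearest=3 d=7 new=(10,15) → blocked by [7,9]×[14,19], reject
11. q=(3,5) nearest=4 d=1 new=(3,5) → add node 5 parent=4 cost=5
12. q=(7,0) nearest=1 d=5 new=(7,0) → add node 6 parent=1 cost=10
13. q=(5,22) nearest=3 d=12 new=(5,15) → add node 7 parent=3 cost=15
14. q=(3,15) nearest=7 d=2 new=(3,15) → add node 8 parent=7 cost=17
15. q=(8,8) nearest=1 d=3 new=(8,8) → blocked by [6,8]×[3,8], reject
16. q=(1,17) nearest=8 d=2 new=(1,17) → blocked by [0,2]×[14,17], reject
17. q=(7,11) nearest=3 d=2 new=(7,11) → add node 9 parent=3 cost=12; rewire 8→9 (16<17)
18. q=(10,8) nearest=9 d=3 new=(10,8) → add node 10 parent=9 cost=15
19. q=(1,3) nearest=2 d=1 new=(1,3) → add node 11 parent=2 cost=3; rewire 6→11 (9<10)
20. q=(2,21) nearest=7 d=6 new=(2,20) → add node 12 parent=7 cost=20
21. q=(6,12) nearest=9 d=1 new=(6,12) → add node 13 parent=9 cost=13
22. q=(0,21) nearest=12 d=2 new=(0,21) → add node 14 parent=12 cost=22
23. q=(5,12) nearest=13 d=1 new=(5,12) → add node 15 parent=13 cost=14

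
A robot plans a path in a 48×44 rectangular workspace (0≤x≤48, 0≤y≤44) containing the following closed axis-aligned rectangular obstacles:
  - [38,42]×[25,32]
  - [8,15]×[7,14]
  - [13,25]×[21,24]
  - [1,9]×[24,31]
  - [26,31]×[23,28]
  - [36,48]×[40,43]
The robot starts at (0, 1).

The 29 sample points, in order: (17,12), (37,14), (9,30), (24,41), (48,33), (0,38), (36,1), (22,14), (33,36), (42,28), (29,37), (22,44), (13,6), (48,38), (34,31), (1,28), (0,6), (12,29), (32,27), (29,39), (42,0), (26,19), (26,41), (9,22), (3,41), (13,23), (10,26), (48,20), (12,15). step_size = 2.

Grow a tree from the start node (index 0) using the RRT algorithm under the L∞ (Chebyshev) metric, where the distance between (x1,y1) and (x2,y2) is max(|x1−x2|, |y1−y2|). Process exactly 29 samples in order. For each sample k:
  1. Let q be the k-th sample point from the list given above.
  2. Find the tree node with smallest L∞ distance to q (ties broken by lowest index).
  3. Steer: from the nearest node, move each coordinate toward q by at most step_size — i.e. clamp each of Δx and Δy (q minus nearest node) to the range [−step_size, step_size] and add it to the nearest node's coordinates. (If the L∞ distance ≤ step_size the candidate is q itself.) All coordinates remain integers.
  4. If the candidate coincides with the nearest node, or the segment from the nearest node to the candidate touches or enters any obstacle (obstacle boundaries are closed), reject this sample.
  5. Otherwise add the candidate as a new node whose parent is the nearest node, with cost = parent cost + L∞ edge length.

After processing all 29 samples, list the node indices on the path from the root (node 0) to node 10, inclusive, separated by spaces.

1. q=(17,12) nearest=0 d=17 new=(2,3) → add node 1 parent=0 cost=2
2. q=(37,14) nearest=1 d=35 new=(4,5) → add node 2 parent=1 cost=4
3. q=(9,30) nearest=2 d=25 new=(6,7) → add node 3 parent=2 cost=6
4. q=(24,41) nearest=3 d=34 new=(8,9) → blocked by [8,15]×[7,14], reject
5. q=(48,33) nearest=3 d=42 new=(8,9) → blocked by [8,15]×[7,14], reject
6. q=(0,38) nearest=3 d=31 new=(4,9) → add node 4 parent=3 cost=8
7. q=(36,1) nearest=3 d=30 new=(8,5) → add node 5 parent=3 cost=8
8. q=(22,14) nearest=5 d=14 new=(10,7) → blocked by [8,15]×[7,14], reject
9. q=(33,36) nearest=3 d=29 new=(8,9) → blocked by [8,15]×[7,14], reject
10. q=(42,28) nearest=5 d=34 new=(10,7) → blocked by [8,15]×[7,14], reject
11. q=(29,37) nearest=4 d=28 new=(6,11) → add node 6 parent=4 cost=10
12. q=(22,44) nearest=6 d=33 new=(8,13) → blocked by [8,15]×[7,14], reject
13. q=(13,6) nearest=5 d=5 new=(10,6) → add node 7 parent=5 cost=10
14. q=(48,38) nearest=7 d=38 new=(12,8) → blocked by [8,15]×[7,14], reject
15. q=(34,31) nearest=7 d=25 new=(12,8) → blocked by [8,15]×[7,14], reject
16. q=(1,28) nearest=6 d=17 new=(4,13) → add node 8 parent=6 cost=12
17. q=(0,6) nearest=1 d=3 new=(0,5) → add node 9 parent=1 cost=4
18. q=(12,29) nearest=8 d=16 new=(6,15) → add node 10 parent=8 cost=14
19. q=(32,27) nearest=7 d=22 new=(12,8) → blocked by [8,15]×[7,14], reject
20. q=(29,39) nearest=10 d=24 new=(8,17) → add node 11 parent=10 cost=16
21. q=(42,0) nearest=7 d=32 new=(12,4) → add node 12 parent=7 cost=12
22. q=(26,19) nearest=12 d=15 new=(14,6) → add node 13 parent=12 cost=14
23. q=(26,41) nearest=11 d=24 new=(10,19) → add node 14 parent=11 cost=18
24. q=(9,22) nearest=14 d=3 new=(9,21) → add node 15 parent=14 cost=20
25. q=(3,41) nearest=15 d=20 new=(7,23) → add node 16 parent=15 cost=22
26. q=(13,23) nearest=14 d=4 new=(12,21) → add node 17 parent=14 cost=20
27. q=(10,26) nearest=16 d=3 new=(9,25) → blocked by [1,9]×[24,31], reject
28. q=(48,20) nearest=13 d=34 new=(16,8) → blocked by [8,15]×[7,14], reject
29. q=(12,15) nearest=11 d=4 new=(10,15) → add node 18 parent=11 cost=18

Path: 0 1 2 3 4 6 8 10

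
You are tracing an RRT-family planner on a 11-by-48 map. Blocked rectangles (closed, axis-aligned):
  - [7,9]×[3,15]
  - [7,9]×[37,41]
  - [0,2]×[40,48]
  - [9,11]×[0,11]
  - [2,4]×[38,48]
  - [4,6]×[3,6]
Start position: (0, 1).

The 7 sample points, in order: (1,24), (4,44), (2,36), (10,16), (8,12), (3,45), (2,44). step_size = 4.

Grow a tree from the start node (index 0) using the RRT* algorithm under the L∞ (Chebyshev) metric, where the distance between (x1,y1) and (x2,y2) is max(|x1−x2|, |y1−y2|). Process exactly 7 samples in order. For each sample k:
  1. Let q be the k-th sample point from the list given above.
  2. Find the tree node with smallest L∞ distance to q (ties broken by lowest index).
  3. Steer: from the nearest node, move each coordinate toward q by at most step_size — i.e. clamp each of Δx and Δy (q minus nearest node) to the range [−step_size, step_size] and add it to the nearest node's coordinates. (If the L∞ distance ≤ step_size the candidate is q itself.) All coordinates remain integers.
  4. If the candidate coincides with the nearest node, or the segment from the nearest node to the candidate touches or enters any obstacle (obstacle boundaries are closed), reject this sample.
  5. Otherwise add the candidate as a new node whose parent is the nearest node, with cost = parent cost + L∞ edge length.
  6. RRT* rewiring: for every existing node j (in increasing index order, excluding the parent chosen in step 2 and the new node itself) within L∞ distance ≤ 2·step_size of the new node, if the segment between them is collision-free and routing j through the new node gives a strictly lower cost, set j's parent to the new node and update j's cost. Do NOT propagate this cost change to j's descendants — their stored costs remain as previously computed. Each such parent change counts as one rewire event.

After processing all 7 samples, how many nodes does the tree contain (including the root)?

Node count: 6

1. q=(1,24) nearest=0 d=23 new=(1,5) → add node 1 parent=0 cost=4
2. q=(4,44) nearest=1 d=39 new=(4,9) → add node 2 parent=1 cost=8
3. q=(2,36) nearest=2 d=27 new=(2,13) → add node 3 parent=2 cost=12
4. q=(10,16) nearest=2 d=7 new=(8,13) → blocked by [7,9]×[3,15], reject
5. q=(8,12) nearest=2 d=4 new=(8,12) → blocked by [7,9]×[3,15], reject
6. q=(3,45) nearest=3 d=32 new=(3,17) → add node 4 parent=3 cost=16
7. q=(2,44) nearest=4 d=27 new=(2,21) → add node 5 parent=4 cost=20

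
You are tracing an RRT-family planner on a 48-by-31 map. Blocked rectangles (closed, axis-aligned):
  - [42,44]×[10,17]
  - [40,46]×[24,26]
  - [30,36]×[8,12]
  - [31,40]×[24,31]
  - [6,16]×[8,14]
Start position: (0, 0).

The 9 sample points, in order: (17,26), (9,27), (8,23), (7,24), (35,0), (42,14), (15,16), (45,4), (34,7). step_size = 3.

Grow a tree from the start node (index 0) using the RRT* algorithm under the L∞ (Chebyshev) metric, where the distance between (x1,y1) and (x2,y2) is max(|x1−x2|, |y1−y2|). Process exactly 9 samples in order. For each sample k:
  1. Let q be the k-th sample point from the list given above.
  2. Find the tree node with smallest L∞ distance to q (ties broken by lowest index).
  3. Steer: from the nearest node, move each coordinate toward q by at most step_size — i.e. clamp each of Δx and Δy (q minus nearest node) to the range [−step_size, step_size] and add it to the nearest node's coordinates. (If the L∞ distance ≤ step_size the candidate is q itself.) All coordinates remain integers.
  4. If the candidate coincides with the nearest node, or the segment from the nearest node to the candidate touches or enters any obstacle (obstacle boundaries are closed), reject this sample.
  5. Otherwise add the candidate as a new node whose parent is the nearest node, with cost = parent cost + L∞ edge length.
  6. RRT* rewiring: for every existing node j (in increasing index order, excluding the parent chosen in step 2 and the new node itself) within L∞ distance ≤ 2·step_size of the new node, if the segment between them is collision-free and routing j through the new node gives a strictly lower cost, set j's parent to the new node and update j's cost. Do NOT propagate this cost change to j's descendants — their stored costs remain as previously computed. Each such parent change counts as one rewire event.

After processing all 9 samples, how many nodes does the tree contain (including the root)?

Node count: 7

1. q=(17,26) nearest=0 d=26 new=(3,3) → add node 1 parent=0 cost=3
2. q=(9,27) nearest=1 d=24 new=(6,6) → add node 2 parent=1 cost=6
3. q=(8,23) nearest=2 d=17 new=(8,9) → blocked by [6,16]×[8,14], reject
4. q=(7,24) nearest=2 d=18 new=(7,9) → blocked by [6,16]×[8,14], reject
5. q=(35,0) nearest=2 d=29 new=(9,3) → add node 3 parent=2 cost=9
6. q=(42,14) nearest=3 d=33 new=(12,6) → add node 4 parent=3 cost=12
7. q=(15,16) nearest=2 d=10 new=(9,9) → blocked by [6,16]×[8,14], reject
8. q=(45,4) nearest=4 d=33 new=(15,4) → add node 5 parent=4 cost=15
9. q=(34,7) nearest=5 d=19 new=(18,7) → add node 6 parent=5 cost=18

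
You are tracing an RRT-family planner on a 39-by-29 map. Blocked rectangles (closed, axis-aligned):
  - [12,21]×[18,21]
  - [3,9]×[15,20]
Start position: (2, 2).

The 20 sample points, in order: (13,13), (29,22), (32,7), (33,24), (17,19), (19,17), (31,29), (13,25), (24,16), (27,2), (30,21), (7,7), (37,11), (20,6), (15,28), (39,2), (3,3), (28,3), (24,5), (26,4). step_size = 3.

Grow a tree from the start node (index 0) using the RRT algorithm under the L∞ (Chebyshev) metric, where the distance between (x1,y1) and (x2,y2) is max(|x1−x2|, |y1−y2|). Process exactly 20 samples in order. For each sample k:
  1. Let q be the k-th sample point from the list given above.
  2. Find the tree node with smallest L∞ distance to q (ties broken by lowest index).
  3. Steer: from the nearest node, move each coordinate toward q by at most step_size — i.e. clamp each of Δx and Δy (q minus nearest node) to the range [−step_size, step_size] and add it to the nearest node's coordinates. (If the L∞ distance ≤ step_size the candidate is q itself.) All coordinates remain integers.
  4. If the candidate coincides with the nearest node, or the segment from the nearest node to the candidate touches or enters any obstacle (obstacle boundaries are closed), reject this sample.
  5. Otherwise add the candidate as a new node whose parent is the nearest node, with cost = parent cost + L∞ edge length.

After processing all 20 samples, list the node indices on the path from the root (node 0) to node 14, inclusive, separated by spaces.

Path: 0 1 2 3 4 5 6 7 9 11 14

1. q=(13,13) nearest=0 d=11 new=(5,5) → add node 1 parent=0 cost=3
2. q=(29,22) nearest=1 d=24 new=(8,8) → add node 2 parent=1 cost=6
3. q=(32,7) nearest=2 d=24 new=(11,7) → add node 3 parent=2 cost=9
4. q=(33,24) nearest=3 d=22 new=(14,10) → add node 4 parent=3 cost=12
5. q=(17,19) nearest=4 d=9 new=(17,13) → add node 5 parent=4 cost=15
6. q=(19,17) nearest=5 d=4 new=(19,16) → add node 6 parent=5 cost=18
7. q=(31,29) nearest=6 d=13 new=(22,19) → blocked by [12,21]×[18,21], reject
8. q=(13,25) nearest=6 d=9 new=(16,19) → blocked by [12,21]×[18,21], reject
9. q=(24,16) nearest=6 d=5 new=(22,16) → add node 7 parent=6 cost=21
10. q=(27,2) nearest=5 d=11 new=(20,10) → add node 8 parent=5 cost=18
11. q=(30,21) nearest=7 d=8 new=(25,19) → add node 9 parent=7 cost=24
12. q=(7,7) nearest=2 d=1 new=(7,7) → add node 10 parent=2 cost=7
13. q=(37,11) nearest=9 d=12 new=(28,16) → add node 11 parent=9 cost=27
14. q=(20,6) nearest=8 d=4 new=(20,7) → add node 12 parent=8 cost=21
15. q=(15,28) nearest=9 d=10 new=(22,22) → add node 13 parent=9 cost=27
16. q=(39,2) nearest=11 d=14 new=(31,13) → add node 14 parent=11 cost=30
17. q=(3,3) nearest=0 d=1 new=(3,3) → add node 15 parent=0 cost=1
18. q=(28,3) nearest=8 d=8 new=(23,7) → add node 16 parent=8 cost=21
19. q=(24,5) nearest=16 d=2 new=(24,5) → add node 17 parent=16 cost=23
20. q=(26,4) nearest=17 d=2 new=(26,4) → add node 18 parent=17 cost=25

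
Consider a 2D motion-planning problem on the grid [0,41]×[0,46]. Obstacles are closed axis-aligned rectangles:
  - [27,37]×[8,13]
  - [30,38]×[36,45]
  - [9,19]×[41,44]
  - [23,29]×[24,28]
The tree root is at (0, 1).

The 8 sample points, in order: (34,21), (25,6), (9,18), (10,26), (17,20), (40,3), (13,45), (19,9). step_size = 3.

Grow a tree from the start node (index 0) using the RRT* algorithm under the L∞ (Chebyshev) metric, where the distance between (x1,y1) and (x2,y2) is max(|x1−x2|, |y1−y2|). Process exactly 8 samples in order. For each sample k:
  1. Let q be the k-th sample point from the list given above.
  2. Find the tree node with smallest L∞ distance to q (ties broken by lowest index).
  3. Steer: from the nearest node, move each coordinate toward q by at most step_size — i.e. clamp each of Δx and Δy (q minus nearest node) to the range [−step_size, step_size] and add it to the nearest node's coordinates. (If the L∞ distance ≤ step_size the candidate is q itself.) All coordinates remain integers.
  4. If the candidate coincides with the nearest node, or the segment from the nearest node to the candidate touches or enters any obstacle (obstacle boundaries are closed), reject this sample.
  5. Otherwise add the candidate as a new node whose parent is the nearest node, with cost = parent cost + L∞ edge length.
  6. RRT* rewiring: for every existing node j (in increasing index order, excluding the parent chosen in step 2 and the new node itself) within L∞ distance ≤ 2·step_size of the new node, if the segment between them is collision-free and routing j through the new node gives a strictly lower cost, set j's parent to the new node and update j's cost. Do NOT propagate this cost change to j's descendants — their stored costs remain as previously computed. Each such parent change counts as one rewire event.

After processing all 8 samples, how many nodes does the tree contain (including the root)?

1. q=(34,21) nearest=0 d=34 new=(3,4) → add node 1 parent=0 cost=3
2. q=(25,6) nearest=1 d=22 new=(6,6) → add node 2 parent=1 cost=6
3. q=(9,18) nearest=2 d=12 new=(9,9) → add node 3 parent=2 cost=9
4. q=(10,26) nearest=3 d=17 new=(10,12) → add node 4 parent=3 cost=12
5. q=(17,20) nearest=4 d=8 new=(13,15) → add node 5 parent=4 cost=15
6. q=(40,3) nearest=5 d=27 new=(16,12) → add node 6 parent=5 cost=18
7. q=(13,45) nearest=5 d=30 new=(13,18) → add node 7 parent=5 cost=18
8. q=(19,9) nearest=6 d=3 new=(19,9) → add node 8 parent=6 cost=21

Node count: 9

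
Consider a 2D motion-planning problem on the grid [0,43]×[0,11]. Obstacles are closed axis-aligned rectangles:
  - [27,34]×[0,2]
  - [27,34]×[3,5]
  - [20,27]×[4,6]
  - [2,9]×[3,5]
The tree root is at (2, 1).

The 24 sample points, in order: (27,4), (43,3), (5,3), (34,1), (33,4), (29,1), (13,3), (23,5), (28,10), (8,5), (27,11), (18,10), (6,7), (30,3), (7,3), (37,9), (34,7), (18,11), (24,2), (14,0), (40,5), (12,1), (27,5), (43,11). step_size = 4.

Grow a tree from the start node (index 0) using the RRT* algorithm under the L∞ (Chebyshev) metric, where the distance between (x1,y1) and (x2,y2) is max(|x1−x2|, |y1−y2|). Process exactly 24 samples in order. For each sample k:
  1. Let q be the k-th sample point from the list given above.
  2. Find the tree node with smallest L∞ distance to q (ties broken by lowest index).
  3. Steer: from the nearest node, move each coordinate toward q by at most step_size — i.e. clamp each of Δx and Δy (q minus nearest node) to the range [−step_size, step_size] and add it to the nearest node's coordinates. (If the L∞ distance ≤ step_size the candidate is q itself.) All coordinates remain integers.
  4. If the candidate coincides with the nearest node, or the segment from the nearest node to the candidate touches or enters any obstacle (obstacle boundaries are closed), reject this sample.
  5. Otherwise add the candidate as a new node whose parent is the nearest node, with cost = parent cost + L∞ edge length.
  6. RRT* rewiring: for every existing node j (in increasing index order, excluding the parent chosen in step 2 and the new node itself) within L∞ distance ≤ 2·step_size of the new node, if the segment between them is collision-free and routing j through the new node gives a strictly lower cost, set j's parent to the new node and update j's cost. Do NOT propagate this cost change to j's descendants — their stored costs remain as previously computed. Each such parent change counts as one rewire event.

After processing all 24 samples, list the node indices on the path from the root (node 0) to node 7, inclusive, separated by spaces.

Path: 0 1 2 3 4 5 7

1. q=(27,4) nearest=0 d=25 new=(6,4) → blocked by [2,9]×[3,5], reject
2. q=(43,3) nearest=0 d=41 new=(6,3) → blocked by [2,9]×[3,5], reject
3. q=(5,3) nearest=0 d=3 new=(5,3) → blocked by [2,9]×[3,5], reject
4. q=(34,1) nearest=0 d=32 new=(6,1) → add node 1 parent=0 cost=4
5. q=(33,4) nearest=1 d=27 new=(10,4) → blocked by [2,9]×[3,5], reject
6. q=(29,1) nearest=1 d=23 new=(10,1) → add node 2 parent=1 cost=8
7. q=(13,3) nearest=2 d=3 new=(13,3) → add node 3 parent=2 cost=11
8. q=(23,5) nearest=3 d=10 new=(17,5) → add node 4 parent=3 cost=15
9. q=(28,10) nearest=4 d=11 new=(21,9) → add node 5 parent=4 cost=19
10. q=(8,5) nearest=1 d=4 new=(8,5) → blocked by [2,9]×[3,5], reject
11. q=(27,11) nearest=5 d=6 new=(25,11) → add node 6 parent=5 cost=23
12. q=(18,10) nearest=5 d=3 new=(18,10) → add node 7 parent=5 cost=22
13. q=(6,7) nearest=0 d=6 new=(6,5) → blocked by [2,9]×[3,5], reject
14. q=(30,3) nearest=6 d=8 new=(29,7) → add node 8 parent=6 cost=27
15. q=(7,3) nearest=1 d=2 new=(7,3) → blocked by [2,9]×[3,5], reject
16. q=(37,9) nearest=8 d=8 new=(33,9) → add node 9 parent=8 cost=31
17. q=(34,7) nearest=9 d=2 new=(34,7) → add node 10 parent=9 cost=33
18. q=(18,11) nearest=7 d=1 new=(18,11) → add node 11 parent=7 cost=23
19. q=(24,2) nearest=8 d=5 new=(25,3) → blocked by [27,34]×[3,5], reject
20. q=(14,0) nearest=3 d=3 new=(14,0) → add node 12 parent=3 cost=14
21. q=(40,5) nearest=10 d=6 new=(38,5) → add node 13 parent=10 cost=37
22. q=(12,1) nearest=2 d=2 new=(12,1) → add node 14 parent=2 cost=10; rewire 12→14 (12<14)
23. q=(27,5) nearest=8 d=2 new=(27,5) → blocked by [27,34]×[3,5], reject
24. q=(43,11) nearest=13 d=6 new=(42,9) → add node 15 parent=13 cost=41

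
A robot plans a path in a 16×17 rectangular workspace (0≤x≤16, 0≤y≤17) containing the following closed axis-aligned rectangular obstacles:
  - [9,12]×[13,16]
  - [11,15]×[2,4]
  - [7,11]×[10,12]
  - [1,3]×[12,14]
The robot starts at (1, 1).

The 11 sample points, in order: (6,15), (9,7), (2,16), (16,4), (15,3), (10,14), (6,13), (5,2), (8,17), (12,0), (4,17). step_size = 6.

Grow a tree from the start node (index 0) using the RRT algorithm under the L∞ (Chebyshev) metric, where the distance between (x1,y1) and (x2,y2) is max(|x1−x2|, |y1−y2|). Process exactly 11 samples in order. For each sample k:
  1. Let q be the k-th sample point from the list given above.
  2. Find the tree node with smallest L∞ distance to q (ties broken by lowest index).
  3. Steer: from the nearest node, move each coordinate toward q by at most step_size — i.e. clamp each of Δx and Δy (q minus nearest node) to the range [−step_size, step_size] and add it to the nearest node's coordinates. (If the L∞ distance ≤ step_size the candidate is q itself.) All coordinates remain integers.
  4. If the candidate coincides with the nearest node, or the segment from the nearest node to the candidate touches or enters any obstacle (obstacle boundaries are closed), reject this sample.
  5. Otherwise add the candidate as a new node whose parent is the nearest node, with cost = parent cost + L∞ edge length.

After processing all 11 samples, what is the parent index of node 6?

Parent of node 6: 3

1. q=(6,15) nearest=0 d=14 new=(6,7) → add node 1 parent=0 cost=6
2. q=(9,7) nearest=1 d=3 new=(9,7) → add node 2 parent=1 cost=9
3. q=(2,16) nearest=1 d=9 new=(2,13) → blocked by [1,3]×[12,14], reject
4. q=(16,4) nearest=2 d=7 new=(15,4) → blocked by [11,15]×[2,4], reject
5. q=(15,3) nearest=2 d=6 new=(15,3) → blocked by [11,15]×[2,4], reject
6. q=(10,14) nearest=1 d=7 new=(10,13) → blocked by [9,12]×[13,16], reject
7. q=(6,13) nearest=1 d=6 new=(6,13) → add node 3 parent=1 cost=12
8. q=(5,2) nearest=0 d=4 new=(5,2) → add node 4 parent=0 cost=4
9. q=(8,17) nearest=3 d=4 new=(8,17) → add node 5 parent=3 cost=16
10. q=(12,0) nearest=1 d=7 new=(12,1) → blocked by [11,15]×[2,4], reject
11. q=(4,17) nearest=3 d=4 new=(4,17) → add node 6 parent=3 cost=16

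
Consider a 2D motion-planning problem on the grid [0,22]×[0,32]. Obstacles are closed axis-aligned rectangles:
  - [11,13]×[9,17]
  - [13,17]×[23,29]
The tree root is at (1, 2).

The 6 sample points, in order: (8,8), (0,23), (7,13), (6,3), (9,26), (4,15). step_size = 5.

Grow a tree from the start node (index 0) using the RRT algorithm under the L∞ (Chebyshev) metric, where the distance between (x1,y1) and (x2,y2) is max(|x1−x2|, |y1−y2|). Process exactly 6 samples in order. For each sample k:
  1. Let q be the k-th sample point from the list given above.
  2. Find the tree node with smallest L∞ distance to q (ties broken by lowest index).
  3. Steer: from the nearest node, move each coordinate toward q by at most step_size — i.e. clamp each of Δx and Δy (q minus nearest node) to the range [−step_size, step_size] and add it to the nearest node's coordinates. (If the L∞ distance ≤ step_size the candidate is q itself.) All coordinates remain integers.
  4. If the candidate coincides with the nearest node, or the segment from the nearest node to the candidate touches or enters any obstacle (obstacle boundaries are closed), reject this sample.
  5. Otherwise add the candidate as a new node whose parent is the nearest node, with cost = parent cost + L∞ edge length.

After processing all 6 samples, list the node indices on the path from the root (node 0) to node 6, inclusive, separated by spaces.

Path: 0 1 2 5 6

1. q=(8,8) nearest=0 d=7 new=(6,7) → add node 1 parent=0 cost=5
2. q=(0,23) nearest=1 d=16 new=(1,12) → add node 2 parent=1 cost=10
3. q=(7,13) nearest=1 d=6 new=(7,12) → add node 3 parent=1 cost=10
4. q=(6,3) nearest=1 d=4 new=(6,3) → add node 4 parent=1 cost=9
5. q=(9,26) nearest=2 d=14 new=(6,17) → add node 5 parent=2 cost=15
6. q=(4,15) nearest=5 d=2 new=(4,15) → add node 6 parent=5 cost=17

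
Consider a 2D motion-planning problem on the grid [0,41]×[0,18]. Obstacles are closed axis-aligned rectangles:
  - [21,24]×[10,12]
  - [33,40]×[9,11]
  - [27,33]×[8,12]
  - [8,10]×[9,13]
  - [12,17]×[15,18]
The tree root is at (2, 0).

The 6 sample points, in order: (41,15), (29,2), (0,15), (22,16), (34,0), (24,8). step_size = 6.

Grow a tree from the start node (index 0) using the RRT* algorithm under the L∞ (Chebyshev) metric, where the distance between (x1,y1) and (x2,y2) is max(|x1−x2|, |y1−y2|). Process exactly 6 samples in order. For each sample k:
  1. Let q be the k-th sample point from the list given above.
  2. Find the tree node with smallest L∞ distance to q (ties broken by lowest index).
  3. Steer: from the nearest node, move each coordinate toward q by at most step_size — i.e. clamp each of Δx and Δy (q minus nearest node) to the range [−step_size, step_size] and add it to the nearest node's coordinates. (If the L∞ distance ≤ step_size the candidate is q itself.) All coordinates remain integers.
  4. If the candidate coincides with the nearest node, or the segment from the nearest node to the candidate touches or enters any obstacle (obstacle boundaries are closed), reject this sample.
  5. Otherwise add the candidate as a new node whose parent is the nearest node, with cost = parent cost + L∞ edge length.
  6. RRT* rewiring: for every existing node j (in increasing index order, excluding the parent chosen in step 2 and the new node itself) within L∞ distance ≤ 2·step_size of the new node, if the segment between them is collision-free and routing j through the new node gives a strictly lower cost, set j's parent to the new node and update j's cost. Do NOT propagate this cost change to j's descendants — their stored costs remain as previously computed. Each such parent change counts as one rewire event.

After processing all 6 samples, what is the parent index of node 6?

1. q=(41,15) nearest=0 d=39 new=(8,6) → add node 1 parent=0 cost=6
2. q=(29,2) nearest=1 d=21 new=(14,2) → add node 2 parent=1 cost=12
3. q=(0,15) nearest=1 d=9 new=(2,12) → add node 3 parent=1 cost=12
4. q=(22,16) nearest=1 d=14 new=(14,12) → add node 4 parent=1 cost=12
5. q=(34,0) nearest=2 d=20 new=(20,0) → add node 5 parent=2 cost=18
6. q=(24,8) nearest=5 d=8 new=(24,6) → add node 6 parent=5 cost=24

Parent of node 6: 5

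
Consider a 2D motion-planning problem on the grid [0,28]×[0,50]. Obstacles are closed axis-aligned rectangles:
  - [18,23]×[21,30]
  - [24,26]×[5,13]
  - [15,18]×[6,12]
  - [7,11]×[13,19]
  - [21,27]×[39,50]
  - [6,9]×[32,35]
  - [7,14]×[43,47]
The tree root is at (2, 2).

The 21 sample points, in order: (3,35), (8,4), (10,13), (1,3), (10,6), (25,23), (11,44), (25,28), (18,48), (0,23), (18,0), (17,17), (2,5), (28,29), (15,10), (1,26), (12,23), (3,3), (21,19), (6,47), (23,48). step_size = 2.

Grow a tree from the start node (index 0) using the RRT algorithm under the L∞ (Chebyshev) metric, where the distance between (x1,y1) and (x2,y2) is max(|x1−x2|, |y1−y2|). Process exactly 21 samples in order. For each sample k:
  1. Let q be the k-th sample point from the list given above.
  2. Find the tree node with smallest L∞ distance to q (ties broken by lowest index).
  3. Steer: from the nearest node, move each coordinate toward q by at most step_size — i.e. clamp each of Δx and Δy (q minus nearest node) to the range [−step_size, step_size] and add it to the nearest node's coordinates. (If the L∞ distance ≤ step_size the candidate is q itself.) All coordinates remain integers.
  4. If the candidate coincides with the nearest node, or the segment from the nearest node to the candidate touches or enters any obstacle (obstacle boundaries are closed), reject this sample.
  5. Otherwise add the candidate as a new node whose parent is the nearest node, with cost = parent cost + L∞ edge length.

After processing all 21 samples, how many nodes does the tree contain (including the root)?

Node count: 18

1. q=(3,35) nearest=0 d=33 new=(3,4) → add node 1 parent=0 cost=2
2. q=(8,4) nearest=1 d=5 new=(5,4) → add node 2 parent=1 cost=4
3. q=(10,13) nearest=1 d=9 new=(5,6) → add node 3 parent=1 cost=4
4. q=(1,3) nearest=0 d=1 new=(1,3) → add node 4 parent=0 cost=1
5. q=(10,6) nearest=2 d=5 new=(7,6) → add node 5 parent=2 cost=6
6. q=(25,23) nearest=5 d=18 new=(9,8) → add node 6 parent=5 cost=8
7. q=(11,44) nearest=6 d=36 new=(11,10) → add node 7 parent=6 cost=10
8. q=(25,28) nearest=7 d=18 new=(13,12) → add node 8 parent=7 cost=12
9. q=(18,48) nearest=8 d=36 new=(15,14) → add node 9 parent=8 cost=14
10. q=(0,23) nearest=7 d=13 new=(9,12) → add node 10 parent=7 cost=12
11. q=(18,0) nearest=6 d=9 new=(11,6) → add node 11 parent=6 cost=10
12. q=(17,17) nearest=9 d=3 new=(17,16) → add node 12 parent=9 cost=16
13. q=(2,5) nearest=1 d=1 new=(2,5) → add node 13 parent=1 cost=3
14. q=(28,29) nearest=12 d=13 new=(19,18) → add node 14 parent=12 cost=18
15. q=(15,10) nearest=8 d=2 new=(15,10) → blocked by [15,18]×[6,12], reject
16. q=(1,26) nearest=8 d=14 new=(11,14) → blocked by [7,11]×[13,19], reject
17. q=(12,23) nearest=12 d=7 new=(15,18) → add node 15 parent=12 cost=18
18. q=(3,3) nearest=0 d=1 new=(3,3) → add node 16 parent=0 cost=1
19. q=(21,19) nearest=14 d=2 new=(21,19) → add node 17 parent=14 cost=20
20. q=(6,47) nearest=17 d=28 new=(19,21) → blocked by [18,23]×[21,30], reject
21. q=(23,48) nearest=17 d=29 new=(23,21) → blocked by [18,23]×[21,30], reject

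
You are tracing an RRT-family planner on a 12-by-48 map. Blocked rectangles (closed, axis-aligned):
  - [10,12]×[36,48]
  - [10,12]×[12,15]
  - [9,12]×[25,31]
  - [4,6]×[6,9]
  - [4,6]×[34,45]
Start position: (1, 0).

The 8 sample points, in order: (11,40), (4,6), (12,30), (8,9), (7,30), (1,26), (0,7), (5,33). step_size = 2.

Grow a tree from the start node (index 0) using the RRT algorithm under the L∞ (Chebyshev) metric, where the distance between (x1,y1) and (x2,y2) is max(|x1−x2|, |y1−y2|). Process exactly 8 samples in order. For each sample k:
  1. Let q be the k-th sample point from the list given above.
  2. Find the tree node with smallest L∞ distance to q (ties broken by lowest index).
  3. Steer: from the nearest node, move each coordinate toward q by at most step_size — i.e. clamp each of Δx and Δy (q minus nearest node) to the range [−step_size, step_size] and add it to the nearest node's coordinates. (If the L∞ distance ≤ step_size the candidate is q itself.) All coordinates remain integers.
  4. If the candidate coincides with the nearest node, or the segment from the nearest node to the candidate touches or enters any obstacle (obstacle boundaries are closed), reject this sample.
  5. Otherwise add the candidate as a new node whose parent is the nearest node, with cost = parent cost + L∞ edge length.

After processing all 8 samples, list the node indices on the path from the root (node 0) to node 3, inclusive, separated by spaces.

Path: 0 1 2 3

1. q=(11,40) nearest=0 d=40 new=(3,2) → add node 1 parent=0 cost=2
2. q=(4,6) nearest=1 d=4 new=(4,4) → add node 2 parent=1 cost=4
3. q=(12,30) nearest=2 d=26 new=(6,6) → blocked by [4,6]×[6,9], reject
4. q=(8,9) nearest=2 d=5 new=(6,6) → blocked by [4,6]×[6,9], reject
5. q=(7,30) nearest=2 d=26 new=(6,6) → blocked by [4,6]×[6,9], reject
6. q=(1,26) nearest=2 d=22 new=(2,6) → add node 3 parent=2 cost=6
7. q=(0,7) nearest=3 d=2 new=(0,7) → add node 4 parent=3 cost=8
8. q=(5,33) nearest=4 d=26 new=(2,9) → add node 5 parent=4 cost=10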